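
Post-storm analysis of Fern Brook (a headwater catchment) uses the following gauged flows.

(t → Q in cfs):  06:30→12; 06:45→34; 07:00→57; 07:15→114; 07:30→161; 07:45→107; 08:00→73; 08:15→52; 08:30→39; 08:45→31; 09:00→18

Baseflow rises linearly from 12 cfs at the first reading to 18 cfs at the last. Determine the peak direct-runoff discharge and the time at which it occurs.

Subtracting baseflow gives direct-runoff ordinates: 0.00, 21.40, 43.80, 100.20, 146.60, 92.00, 57.40, 35.80, 22.20, 13.60, 0.00 cfs.
The maximum is 146.60 cfs, occurring at the reading for t = 07:30.

Q_p = 146.60 cfs at t = 07:30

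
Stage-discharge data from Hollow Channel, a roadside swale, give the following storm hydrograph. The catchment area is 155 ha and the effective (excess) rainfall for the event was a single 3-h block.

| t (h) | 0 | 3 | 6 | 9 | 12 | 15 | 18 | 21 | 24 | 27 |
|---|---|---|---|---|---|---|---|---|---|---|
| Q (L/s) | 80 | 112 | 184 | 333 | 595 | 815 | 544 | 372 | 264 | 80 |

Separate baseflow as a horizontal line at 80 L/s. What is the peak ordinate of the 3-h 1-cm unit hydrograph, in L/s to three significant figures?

U_p ≈ 409 L/s

Direct runoff: 0.0, 32.0, 104.0, 253.0, 515.0, 735.0, 464.0, 292.0, 184.0, 0.0 L/s; ΣQ_DR = 2579 L/s, peak = 735.0 L/s.
Runoff depth d = ΣQ_DR·Δt / A = 2579 × 10800 / (155 ha) = 17.97 mm.
The 1-cm UH is the DRH scaled by (10 mm)/d, so U_p = 735.0 × 10/17.97 = 409 L/s.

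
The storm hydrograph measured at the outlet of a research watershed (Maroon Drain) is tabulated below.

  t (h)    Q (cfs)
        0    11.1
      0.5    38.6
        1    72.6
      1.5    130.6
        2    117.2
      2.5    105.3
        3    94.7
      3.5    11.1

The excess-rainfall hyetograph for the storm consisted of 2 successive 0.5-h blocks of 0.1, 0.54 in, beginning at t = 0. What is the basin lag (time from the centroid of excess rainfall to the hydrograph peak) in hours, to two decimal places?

t_L ≈ 0.83 h

Centroid of excess rainfall: t_c = Σ P_i·t̄_i / ΣP_i = 0.6719 h (block centres at 0.25, 0.75 h).
Hydrograph peak occurs at t = 1.5 h, so basin lag t_L = 1.5 − 0.6719 = 0.83 h.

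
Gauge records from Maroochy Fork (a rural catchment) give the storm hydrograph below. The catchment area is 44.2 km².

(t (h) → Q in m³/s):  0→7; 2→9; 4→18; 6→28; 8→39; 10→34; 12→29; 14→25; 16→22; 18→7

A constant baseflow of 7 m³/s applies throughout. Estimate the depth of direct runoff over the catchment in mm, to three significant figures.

d ≈ 24.1 mm

Direct runoff: 0.0, 2.0, 11.0, 21.0, 32.0, 27.0, 22.0, 18.0, 15.0, 0.0 m³/s; ΣQ_DR = 148.0 m³/s.
V = ΣQ_DR · Δt = 148.0 × 7200 s = 1.066 × 10^6 m³.
Over A = 44.2 km², depth = V / A = 24.1 mm.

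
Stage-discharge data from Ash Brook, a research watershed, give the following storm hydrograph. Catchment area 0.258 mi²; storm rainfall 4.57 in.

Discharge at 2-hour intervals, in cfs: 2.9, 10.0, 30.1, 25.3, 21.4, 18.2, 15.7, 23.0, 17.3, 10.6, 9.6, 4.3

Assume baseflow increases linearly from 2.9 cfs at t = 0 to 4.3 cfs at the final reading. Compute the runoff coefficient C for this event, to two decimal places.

ΣQ_DR = 145.2 cfs; V = ΣQ_DR·Δt = 1.045 × 10^6 ft³.
Runoff depth d = V / A = 1.744 in.
C = d / P = 1.744 / 4.57 = 0.38.

C ≈ 0.38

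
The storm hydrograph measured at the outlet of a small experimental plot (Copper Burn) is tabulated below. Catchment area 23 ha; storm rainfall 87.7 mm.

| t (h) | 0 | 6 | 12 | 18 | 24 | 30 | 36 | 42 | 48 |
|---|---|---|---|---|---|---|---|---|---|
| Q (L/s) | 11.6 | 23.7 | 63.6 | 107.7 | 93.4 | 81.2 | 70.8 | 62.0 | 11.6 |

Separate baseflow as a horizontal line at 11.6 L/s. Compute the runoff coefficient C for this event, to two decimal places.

C ≈ 0.45

ΣQ_DR = 421.2 L/s; V = ΣQ_DR·Δt = 9.098 × 10^6 L.
Runoff depth d = V / A = 39.56 mm.
C = d / P = 39.56 / 87.7 = 0.45.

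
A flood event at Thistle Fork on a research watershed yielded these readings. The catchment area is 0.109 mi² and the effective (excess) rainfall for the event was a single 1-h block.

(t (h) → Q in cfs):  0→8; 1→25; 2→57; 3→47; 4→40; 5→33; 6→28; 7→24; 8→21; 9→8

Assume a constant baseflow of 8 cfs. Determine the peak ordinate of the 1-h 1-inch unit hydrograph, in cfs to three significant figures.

Direct runoff: 0.0, 17.0, 49.0, 39.0, 32.0, 25.0, 20.0, 16.0, 13.0, 0.0 cfs; ΣQ_DR = 211.0 cfs, peak = 49.0 cfs.
Runoff depth d = ΣQ_DR·Δt / A = 211.0 × 3600 / (0.109 mi²) = 3.000 in.
The 1-inch UH is the DRH scaled by (1 in)/d, so U_p = 49.0 × 1/3.000 = 16.3 cfs.

U_p ≈ 16.3 cfs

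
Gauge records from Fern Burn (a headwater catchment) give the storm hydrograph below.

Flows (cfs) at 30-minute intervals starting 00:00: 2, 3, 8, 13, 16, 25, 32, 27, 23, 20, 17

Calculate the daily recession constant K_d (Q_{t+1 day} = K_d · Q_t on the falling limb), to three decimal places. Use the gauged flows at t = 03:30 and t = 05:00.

Between t = 03:30 and t = 05:00 the flow falls from 27 to 17 cfs over 3×0.5 h = 1.5 h.
Per-interval ratio K = (17/27)^(1/3) = 0.8571; K_d = K^(24/0.5) = 0.001.

K_d ≈ 0.001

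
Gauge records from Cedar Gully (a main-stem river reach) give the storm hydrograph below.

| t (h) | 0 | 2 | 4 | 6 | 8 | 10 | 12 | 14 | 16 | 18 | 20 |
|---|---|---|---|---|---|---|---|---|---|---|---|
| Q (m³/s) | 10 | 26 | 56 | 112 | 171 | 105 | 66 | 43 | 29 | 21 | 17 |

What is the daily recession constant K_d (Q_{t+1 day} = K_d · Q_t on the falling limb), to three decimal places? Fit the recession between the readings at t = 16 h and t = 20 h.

Between t = 16 h and t = 20 h the flow falls from 29 to 17 m³/s over 2×2 h = 4 h.
Per-interval ratio K = (17/29)^(1/2) = 0.7656; K_d = K^(24/2) = 0.041.

K_d ≈ 0.041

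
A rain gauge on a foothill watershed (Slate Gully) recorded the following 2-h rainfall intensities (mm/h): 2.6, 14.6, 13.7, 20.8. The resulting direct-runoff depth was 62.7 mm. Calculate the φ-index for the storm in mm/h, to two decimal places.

Only the 3 blocks with intensity above φ contribute runoff: 14.6, 13.7, 20.8 mm/h.
Σ(I−φ)·Δt = d  ⇒  (14.6+13.7+20.8 − 3φ)·2 = 62.7
φ = (49.10 − 62.7/2) / 3 = 5.92 mm/h.

φ ≈ 5.92 mm/h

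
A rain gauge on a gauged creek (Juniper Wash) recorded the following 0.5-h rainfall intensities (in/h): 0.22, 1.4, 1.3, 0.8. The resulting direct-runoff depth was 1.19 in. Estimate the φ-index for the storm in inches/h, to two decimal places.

Only the 3 blocks with intensity above φ contribute runoff: 1.4, 1.3, 0.8 in/h.
Σ(I−φ)·Δt = d  ⇒  (1.4+1.3+0.8 − 3φ)·0.5 = 1.19
φ = (3.500 − 1.19/0.5) / 3 = 0.37 in/h.

φ ≈ 0.37 in/h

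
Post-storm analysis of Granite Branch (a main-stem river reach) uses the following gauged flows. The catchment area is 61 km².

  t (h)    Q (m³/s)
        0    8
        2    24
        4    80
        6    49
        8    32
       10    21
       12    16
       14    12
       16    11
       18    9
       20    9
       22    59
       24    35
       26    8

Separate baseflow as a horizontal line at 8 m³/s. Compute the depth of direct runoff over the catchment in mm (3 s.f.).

d ≈ 30.8 mm

Direct runoff: 0.0, 16.0, 72.0, 41.0, 24.0, 13.0, 8.0, 4.0, 3.0, 1.0, 1.0, 51.0, 27.0, 0.0 m³/s; ΣQ_DR = 261.0 m³/s.
V = ΣQ_DR · Δt = 261.0 × 7200 s = 1.879 × 10^6 m³.
Over A = 61 km², depth = V / A = 30.8 mm.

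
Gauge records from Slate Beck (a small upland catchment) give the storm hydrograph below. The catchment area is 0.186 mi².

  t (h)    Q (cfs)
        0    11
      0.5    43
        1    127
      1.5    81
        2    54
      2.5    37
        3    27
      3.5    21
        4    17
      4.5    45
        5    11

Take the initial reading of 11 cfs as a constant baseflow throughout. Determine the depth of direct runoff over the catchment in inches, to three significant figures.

Direct runoff: 0.0, 32.0, 116.0, 70.0, 43.0, 26.0, 16.0, 10.0, 6.0, 34.0, 0.0 cfs; ΣQ_DR = 353.0 cfs.
V = ΣQ_DR · Δt = 353.0 × 1800 s = 6.354 × 10^5 ft³.
Over A = 0.186 mi², depth = V / A = 1.47 in.

d ≈ 1.47 in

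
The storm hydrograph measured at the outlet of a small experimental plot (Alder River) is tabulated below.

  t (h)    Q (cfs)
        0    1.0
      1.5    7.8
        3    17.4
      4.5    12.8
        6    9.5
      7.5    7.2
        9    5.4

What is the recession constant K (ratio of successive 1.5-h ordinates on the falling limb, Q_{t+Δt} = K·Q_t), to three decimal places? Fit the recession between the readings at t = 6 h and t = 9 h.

Using the recession-limb readings at t = 6 h and t = 9 h: Q falls from 9.5 to 5.4 cfs over 2 intervals.
K = (Q₂/Q₁)^(1/2) = (5.4/9.5)^(1/2) = 0.754.

K ≈ 0.754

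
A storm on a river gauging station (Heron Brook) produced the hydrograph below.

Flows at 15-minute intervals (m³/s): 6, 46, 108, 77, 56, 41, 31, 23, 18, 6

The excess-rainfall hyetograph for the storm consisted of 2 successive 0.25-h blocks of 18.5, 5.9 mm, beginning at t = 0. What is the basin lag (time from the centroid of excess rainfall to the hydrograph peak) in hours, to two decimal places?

t_L ≈ 0.31 h

Centroid of excess rainfall: t_c = Σ P_i·t̄_i / ΣP_i = 0.1855 h (block centres at 0.125, 0.375 h).
Hydrograph peak occurs at t = 0.5 h, so basin lag t_L = 0.5 − 0.1855 = 0.31 h.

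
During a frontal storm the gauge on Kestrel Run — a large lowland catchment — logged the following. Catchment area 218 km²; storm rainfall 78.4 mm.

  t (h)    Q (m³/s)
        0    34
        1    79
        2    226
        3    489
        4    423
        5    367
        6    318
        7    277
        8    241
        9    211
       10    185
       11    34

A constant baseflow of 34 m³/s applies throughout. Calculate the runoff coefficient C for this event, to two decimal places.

C ≈ 0.52

ΣQ_DR = 2476 m³/s; V = ΣQ_DR·Δt = 8.914 × 10^6 m³.
Runoff depth d = V / A = 40.89 mm.
C = d / P = 40.89 / 78.4 = 0.52.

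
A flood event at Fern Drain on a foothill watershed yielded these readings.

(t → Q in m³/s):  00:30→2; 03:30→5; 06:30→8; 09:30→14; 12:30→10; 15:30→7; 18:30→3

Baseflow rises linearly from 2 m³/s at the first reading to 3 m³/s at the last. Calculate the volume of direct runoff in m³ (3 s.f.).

Direct-runoff ordinates (Q − Q_b): 0.00, 2.83, 5.67, 11.50, 7.33, 4.17, 0.00 m³/s.
ΣQ_DR = 31.50 m³/s.
With Δt = 3 h = 10800 s, V = ΣQ_DR · Δt = 31.50 × 10800 = 3.40 × 10^5 m³.

V ≈ 3.40 × 10^5 m³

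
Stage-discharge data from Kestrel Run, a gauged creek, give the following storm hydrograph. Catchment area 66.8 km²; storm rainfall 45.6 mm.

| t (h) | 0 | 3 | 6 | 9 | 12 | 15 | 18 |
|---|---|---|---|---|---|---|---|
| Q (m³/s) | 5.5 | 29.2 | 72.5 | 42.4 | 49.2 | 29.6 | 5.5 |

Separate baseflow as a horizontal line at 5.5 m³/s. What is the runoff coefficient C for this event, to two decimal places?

C ≈ 0.69

ΣQ_DR = 195.4 m³/s; V = ΣQ_DR·Δt = 2.110 × 10^6 m³.
Runoff depth d = V / A = 31.59 mm.
C = d / P = 31.59 / 45.6 = 0.69.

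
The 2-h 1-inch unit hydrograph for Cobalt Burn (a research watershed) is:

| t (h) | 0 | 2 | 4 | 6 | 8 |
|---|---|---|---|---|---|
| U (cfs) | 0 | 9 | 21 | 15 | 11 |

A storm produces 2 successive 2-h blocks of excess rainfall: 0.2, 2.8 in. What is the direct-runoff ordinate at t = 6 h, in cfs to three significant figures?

By discrete convolution, Q_j = Σ (P_i / 1 in) · U_{j−i}.
At t = 6 h (j=3): Q = (0.2/1)·15 + (2.8/1)·21 = 61.8 cfs.

Q ≈ 61.8 cfs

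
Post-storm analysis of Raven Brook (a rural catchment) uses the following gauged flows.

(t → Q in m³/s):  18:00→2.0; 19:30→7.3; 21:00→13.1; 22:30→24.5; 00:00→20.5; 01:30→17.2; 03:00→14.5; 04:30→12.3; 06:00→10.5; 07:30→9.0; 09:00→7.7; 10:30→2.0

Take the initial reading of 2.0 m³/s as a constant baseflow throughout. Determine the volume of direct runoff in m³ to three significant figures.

V ≈ 6.30 × 10^5 m³

Direct-runoff ordinates (Q − Q_b): 0.0, 5.3, 11.1, 22.5, 18.5, 15.2, 12.5, 10.3, 8.5, 7.0, 5.7, 0.0 m³/s.
ΣQ_DR = 116.6 m³/s.
With Δt = 1.5 h = 5400 s, V = ΣQ_DR · Δt = 116.6 × 5400 = 6.30 × 10^5 m³.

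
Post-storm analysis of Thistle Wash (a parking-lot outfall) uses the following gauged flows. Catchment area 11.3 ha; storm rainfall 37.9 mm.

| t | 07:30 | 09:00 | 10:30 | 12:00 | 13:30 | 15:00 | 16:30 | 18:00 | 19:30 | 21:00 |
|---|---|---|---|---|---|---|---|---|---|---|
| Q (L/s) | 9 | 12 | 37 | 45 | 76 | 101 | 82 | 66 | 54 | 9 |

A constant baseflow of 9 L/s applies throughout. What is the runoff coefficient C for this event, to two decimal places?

C ≈ 0.51

ΣQ_DR = 401.0 L/s; V = ΣQ_DR·Δt = 2.165 × 10^6 L.
Runoff depth d = V / A = 19.16 mm.
C = d / P = 19.16 / 37.9 = 0.51.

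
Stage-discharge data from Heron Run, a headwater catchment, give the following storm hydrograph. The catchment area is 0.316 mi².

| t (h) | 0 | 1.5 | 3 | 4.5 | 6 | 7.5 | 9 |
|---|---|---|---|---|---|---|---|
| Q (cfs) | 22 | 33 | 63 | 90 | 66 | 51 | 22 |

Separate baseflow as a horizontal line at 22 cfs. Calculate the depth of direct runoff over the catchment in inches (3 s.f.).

Direct runoff: 0.0, 11.0, 41.0, 68.0, 44.0, 29.0, 0.0 cfs; ΣQ_DR = 193.0 cfs.
V = ΣQ_DR · Δt = 193.0 × 5400 s = 1.042 × 10^6 ft³.
Over A = 0.316 mi², depth = V / A = 1.42 in.

d ≈ 1.42 in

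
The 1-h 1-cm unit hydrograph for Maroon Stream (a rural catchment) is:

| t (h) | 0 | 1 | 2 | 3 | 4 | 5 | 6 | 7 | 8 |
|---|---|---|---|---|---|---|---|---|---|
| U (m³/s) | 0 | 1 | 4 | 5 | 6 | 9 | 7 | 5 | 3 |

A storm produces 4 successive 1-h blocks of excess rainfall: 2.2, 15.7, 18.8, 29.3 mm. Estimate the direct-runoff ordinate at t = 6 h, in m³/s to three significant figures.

Q ≈ 41.6 m³/s

By discrete convolution, Q_j = Σ (P_i / 10 mm) · U_{j−i}.
At t = 6 h (j=6): Q = (2.2/10)·7 + (15.7/10)·9 + (18.8/10)·6 + (29.3/10)·5 = 41.6 m³/s.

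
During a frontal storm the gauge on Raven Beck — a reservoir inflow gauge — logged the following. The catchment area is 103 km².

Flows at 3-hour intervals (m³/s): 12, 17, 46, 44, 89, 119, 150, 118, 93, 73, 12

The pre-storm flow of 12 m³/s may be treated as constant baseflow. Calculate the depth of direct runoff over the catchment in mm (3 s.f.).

Direct runoff: 0.0, 5.0, 34.0, 32.0, 77.0, 107.0, 138.0, 106.0, 81.0, 61.0, 0.0 m³/s; ΣQ_DR = 641.0 m³/s.
V = ΣQ_DR · Δt = 641.0 × 10800 s = 6.923 × 10^6 m³.
Over A = 103 km², depth = V / A = 67.2 mm.

d ≈ 67.2 mm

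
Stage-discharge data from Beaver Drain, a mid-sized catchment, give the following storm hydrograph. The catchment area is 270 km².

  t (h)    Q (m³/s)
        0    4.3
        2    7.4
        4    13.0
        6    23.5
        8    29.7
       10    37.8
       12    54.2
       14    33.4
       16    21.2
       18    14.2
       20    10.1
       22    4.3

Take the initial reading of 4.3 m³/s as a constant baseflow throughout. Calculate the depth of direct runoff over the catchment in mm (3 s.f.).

d ≈ 5.37 mm

Direct runoff: 0.0, 3.1, 8.7, 19.2, 25.4, 33.5, 49.9, 29.1, 16.9, 9.9, 5.8, 0.0 m³/s; ΣQ_DR = 201.5 m³/s.
V = ΣQ_DR · Δt = 201.5 × 7200 s = 1.451 × 10^6 m³.
Over A = 270 km², depth = V / A = 5.37 mm.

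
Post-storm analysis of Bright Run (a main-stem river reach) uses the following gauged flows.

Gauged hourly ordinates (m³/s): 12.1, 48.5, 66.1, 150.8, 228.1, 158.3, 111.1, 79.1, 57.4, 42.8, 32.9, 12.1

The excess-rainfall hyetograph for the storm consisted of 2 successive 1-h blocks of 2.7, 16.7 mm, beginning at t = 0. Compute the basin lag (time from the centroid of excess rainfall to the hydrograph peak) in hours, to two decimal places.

Centroid of excess rainfall: t_c = Σ P_i·t̄_i / ΣP_i = 1.3608 h (block centres at 0.5, 1.5 h).
Hydrograph peak occurs at t = 4 h, so basin lag t_L = 4 − 1.3608 = 2.64 h.

t_L ≈ 2.64 h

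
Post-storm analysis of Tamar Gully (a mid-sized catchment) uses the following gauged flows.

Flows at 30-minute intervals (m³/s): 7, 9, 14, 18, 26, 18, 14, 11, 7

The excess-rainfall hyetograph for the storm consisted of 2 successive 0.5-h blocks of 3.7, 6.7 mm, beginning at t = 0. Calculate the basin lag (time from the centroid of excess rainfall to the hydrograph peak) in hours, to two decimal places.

t_L ≈ 1.43 h

Centroid of excess rainfall: t_c = Σ P_i·t̄_i / ΣP_i = 0.5721 h (block centres at 0.25, 0.75 h).
Hydrograph peak occurs at t = 2 h, so basin lag t_L = 2 − 0.5721 = 1.43 h.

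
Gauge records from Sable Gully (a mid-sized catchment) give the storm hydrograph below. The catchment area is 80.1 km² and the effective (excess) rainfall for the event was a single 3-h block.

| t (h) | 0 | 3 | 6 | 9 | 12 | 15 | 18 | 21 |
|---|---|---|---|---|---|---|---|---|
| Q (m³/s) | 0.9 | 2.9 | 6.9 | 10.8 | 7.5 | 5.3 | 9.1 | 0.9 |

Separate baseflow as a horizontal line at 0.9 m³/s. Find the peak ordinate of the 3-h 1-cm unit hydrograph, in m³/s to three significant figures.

Direct runoff: 0.0, 2.0, 6.0, 9.9, 6.6, 4.4, 8.2, 0.0 m³/s; ΣQ_DR = 37.10 m³/s, peak = 9.9 m³/s.
Runoff depth d = ΣQ_DR·Δt / A = 37.10 × 10800 / (80.1 km²) = 5.002 mm.
The 1-cm UH is the DRH scaled by (10 mm)/d, so U_p = 9.9 × 10/5.002 = 19.8 m³/s.

U_p ≈ 19.8 m³/s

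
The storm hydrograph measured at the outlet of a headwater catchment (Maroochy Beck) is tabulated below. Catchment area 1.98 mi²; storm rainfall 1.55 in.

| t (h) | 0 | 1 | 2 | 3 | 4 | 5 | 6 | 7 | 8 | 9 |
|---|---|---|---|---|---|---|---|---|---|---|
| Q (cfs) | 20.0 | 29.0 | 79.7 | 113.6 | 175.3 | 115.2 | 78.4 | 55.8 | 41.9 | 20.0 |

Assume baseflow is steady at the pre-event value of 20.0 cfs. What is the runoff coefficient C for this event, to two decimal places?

C ≈ 0.27

ΣQ_DR = 528.9 cfs; V = ΣQ_DR·Δt = 1.904 × 10^6 ft³.
Runoff depth d = V / A = 0.4139 in.
C = d / P = 0.4139 / 1.55 = 0.27.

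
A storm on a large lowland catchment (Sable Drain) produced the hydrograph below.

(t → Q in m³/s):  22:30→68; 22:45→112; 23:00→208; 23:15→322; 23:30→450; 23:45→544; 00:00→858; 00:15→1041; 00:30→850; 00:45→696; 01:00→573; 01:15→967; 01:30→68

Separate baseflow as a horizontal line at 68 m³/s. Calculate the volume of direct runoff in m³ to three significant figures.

Direct-runoff ordinates (Q − Q_b): 0.0, 44.0, 140.0, 254.0, 382.0, 476.0, 790.0, 973.0, 782.0, 628.0, 505.0, 899.0, 0.0 m³/s.
ΣQ_DR = 5873 m³/s.
With Δt = 0.25 h = 900 s, V = ΣQ_DR · Δt = 5873 × 900 = 5.29 × 10^6 m³.

V ≈ 5.29 × 10^6 m³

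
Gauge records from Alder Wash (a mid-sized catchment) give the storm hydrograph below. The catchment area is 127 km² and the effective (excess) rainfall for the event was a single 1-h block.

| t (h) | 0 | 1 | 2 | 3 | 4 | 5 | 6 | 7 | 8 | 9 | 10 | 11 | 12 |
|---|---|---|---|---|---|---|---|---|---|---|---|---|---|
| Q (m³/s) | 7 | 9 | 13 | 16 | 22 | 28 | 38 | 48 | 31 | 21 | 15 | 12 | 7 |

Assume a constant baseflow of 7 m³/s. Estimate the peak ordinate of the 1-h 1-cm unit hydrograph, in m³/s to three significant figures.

Direct runoff: 0.0, 2.0, 6.0, 9.0, 15.0, 21.0, 31.0, 41.0, 24.0, 14.0, 8.0, 5.0, 0.0 m³/s; ΣQ_DR = 176.0 m³/s, peak = 41.0 m³/s.
Runoff depth d = ΣQ_DR·Δt / A = 176.0 × 3600 / (127 km²) = 4.989 mm.
The 1-cm UH is the DRH scaled by (10 mm)/d, so U_p = 41.0 × 10/4.989 = 82.2 m³/s.

U_p ≈ 82.2 m³/s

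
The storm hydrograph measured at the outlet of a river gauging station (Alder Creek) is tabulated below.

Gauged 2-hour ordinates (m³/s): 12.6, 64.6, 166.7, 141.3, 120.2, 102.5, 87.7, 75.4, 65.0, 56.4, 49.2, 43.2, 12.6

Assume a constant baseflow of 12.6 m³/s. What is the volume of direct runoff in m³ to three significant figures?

Direct-runoff ordinates (Q − Q_b): 0.0, 52.0, 154.1, 128.7, 107.6, 89.9, 75.1, 62.8, 52.4, 43.8, 36.6, 30.6, 0.0 m³/s.
ΣQ_DR = 833.6 m³/s.
With Δt = 2 h = 7200 s, V = ΣQ_DR · Δt = 833.6 × 7200 = 6.00 × 10^6 m³.

V ≈ 6.00 × 10^6 m³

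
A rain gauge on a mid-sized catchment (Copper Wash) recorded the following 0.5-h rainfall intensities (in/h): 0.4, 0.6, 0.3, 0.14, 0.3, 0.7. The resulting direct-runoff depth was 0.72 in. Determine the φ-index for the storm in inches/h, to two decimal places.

Only the 5 blocks with intensity above φ contribute runoff: 0.4, 0.6, 0.3, 0.3, 0.7 in/h.
Σ(I−φ)·Δt = d  ⇒  (0.4+0.6+0.3+0.3+0.7 − 5φ)·0.5 = 0.72
φ = (2.300 − 0.72/0.5) / 5 = 0.17 in/h.

φ ≈ 0.17 in/h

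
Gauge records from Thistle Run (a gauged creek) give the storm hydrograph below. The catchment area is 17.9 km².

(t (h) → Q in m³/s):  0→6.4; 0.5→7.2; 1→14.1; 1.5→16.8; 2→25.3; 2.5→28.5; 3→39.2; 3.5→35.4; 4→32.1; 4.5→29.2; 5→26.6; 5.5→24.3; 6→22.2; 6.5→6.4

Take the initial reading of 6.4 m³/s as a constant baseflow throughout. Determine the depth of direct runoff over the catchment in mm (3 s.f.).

Direct runoff: 0.0, 0.8, 7.7, 10.4, 18.9, 22.1, 32.8, 29.0, 25.7, 22.8, 20.2, 17.9, 15.8, 0.0 m³/s; ΣQ_DR = 224.1 m³/s.
V = ΣQ_DR · Δt = 224.1 × 1800 s = 4.034 × 10^5 m³.
Over A = 17.9 km², depth = V / A = 22.5 mm.

d ≈ 22.5 mm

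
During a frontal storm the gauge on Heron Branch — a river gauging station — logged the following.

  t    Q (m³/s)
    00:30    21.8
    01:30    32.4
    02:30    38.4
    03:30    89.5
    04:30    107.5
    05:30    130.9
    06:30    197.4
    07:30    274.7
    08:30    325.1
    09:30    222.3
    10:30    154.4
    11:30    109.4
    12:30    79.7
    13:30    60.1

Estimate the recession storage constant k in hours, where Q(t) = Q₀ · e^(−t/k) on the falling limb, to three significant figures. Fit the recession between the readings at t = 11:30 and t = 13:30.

k ≈ 3.34 h

On the falling limb, Q drops from 109.4 to 60.1 m³/s between t = 11:30 and t = 13:30 (Δt = 2 h).
k = −Δt / ln(Q₂/Q₁) = −2 / ln(60.1/109.4) = 3.34 h.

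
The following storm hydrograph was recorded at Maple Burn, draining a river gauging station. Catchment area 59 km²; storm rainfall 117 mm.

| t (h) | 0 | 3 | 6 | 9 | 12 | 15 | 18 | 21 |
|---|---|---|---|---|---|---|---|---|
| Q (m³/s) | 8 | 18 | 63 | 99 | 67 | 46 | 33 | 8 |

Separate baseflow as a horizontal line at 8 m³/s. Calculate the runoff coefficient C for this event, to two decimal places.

ΣQ_DR = 278.0 m³/s; V = ΣQ_DR·Δt = 3.002 × 10^6 m³.
Runoff depth d = V / A = 50.89 mm.
C = d / P = 50.89 / 117 = 0.43.

C ≈ 0.43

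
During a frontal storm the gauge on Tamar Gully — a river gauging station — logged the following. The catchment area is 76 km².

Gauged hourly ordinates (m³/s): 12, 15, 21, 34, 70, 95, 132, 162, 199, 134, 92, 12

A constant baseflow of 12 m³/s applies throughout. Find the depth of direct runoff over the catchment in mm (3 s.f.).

Direct runoff: 0.0, 3.0, 9.0, 22.0, 58.0, 83.0, 120.0, 150.0, 187.0, 122.0, 80.0, 0.0 m³/s; ΣQ_DR = 834.0 m³/s.
V = ΣQ_DR · Δt = 834.0 × 3600 s = 3.002 × 10^6 m³.
Over A = 76 km², depth = V / A = 39.5 mm.

d ≈ 39.5 mm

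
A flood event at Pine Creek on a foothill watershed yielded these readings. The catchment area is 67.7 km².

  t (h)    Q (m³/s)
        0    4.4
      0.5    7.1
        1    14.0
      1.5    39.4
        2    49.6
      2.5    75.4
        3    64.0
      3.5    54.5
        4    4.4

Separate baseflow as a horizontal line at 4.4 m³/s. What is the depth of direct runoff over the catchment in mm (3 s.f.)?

d ≈ 7.26 mm

Direct runoff: 0.0, 2.7, 9.6, 35.0, 45.2, 71.0, 59.6, 50.1, 0.0 m³/s; ΣQ_DR = 273.2 m³/s.
V = ΣQ_DR · Δt = 273.2 × 1800 s = 4.918 × 10^5 m³.
Over A = 67.7 km², depth = V / A = 7.26 mm.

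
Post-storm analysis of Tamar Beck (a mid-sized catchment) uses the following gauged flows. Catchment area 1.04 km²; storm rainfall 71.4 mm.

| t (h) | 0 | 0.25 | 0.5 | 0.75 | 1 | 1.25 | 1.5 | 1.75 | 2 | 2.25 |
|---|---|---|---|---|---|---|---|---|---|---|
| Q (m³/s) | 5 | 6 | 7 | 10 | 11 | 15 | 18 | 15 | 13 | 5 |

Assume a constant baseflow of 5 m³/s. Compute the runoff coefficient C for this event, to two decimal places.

C ≈ 0.67

ΣQ_DR = 55.00 m³/s; V = ΣQ_DR·Δt = 49500 m³.
Runoff depth d = V / A = 47.60 mm.
C = d / P = 47.60 / 71.4 = 0.67.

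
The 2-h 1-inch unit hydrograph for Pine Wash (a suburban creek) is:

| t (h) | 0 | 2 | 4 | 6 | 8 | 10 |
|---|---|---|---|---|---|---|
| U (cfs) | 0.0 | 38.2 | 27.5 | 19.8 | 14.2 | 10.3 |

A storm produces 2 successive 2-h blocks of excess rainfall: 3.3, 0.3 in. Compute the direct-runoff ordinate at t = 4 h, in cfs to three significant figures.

Q ≈ 102 cfs

By discrete convolution, Q_j = Σ (P_i / 1 in) · U_{j−i}.
At t = 4 h (j=2): Q = (3.3/1)·27.5 + (0.3/1)·38.2 = 102 cfs.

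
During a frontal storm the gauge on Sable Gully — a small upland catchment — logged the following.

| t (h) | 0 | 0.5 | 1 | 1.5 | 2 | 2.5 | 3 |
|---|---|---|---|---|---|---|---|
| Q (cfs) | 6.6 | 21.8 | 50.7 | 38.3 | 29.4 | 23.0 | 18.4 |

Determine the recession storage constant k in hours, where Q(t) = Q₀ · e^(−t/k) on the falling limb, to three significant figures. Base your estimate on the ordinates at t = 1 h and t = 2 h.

k ≈ 1.84 h

On the falling limb, Q drops from 50.7 to 29.4 cfs between t = 1 h and t = 2 h (Δt = 1 h).
k = −Δt / ln(Q₂/Q₁) = −1 / ln(29.4/50.7) = 1.84 h.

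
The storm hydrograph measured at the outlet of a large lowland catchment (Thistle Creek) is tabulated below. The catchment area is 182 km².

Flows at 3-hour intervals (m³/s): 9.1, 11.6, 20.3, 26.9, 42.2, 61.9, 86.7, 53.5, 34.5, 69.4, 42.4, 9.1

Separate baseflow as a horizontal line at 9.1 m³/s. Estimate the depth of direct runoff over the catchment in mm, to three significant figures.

d ≈ 21.3 mm

Direct runoff: 0.0, 2.5, 11.2, 17.8, 33.1, 52.8, 77.6, 44.4, 25.4, 60.3, 33.3, 0.0 m³/s; ΣQ_DR = 358.4 m³/s.
V = ΣQ_DR · Δt = 358.4 × 10800 s = 3.871 × 10^6 m³.
Over A = 182 km², depth = V / A = 21.3 mm.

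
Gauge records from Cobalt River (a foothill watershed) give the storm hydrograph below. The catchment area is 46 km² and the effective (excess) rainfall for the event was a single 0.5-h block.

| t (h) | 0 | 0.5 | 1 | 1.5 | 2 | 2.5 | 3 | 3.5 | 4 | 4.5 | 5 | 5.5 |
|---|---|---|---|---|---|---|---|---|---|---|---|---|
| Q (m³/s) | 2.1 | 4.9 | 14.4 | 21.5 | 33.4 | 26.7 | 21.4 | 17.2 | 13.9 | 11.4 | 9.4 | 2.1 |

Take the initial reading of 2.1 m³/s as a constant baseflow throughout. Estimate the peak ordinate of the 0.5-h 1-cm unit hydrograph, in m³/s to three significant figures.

Direct runoff: 0.0, 2.8, 12.3, 19.4, 31.3, 24.6, 19.3, 15.1, 11.8, 9.3, 7.3, 0.0 m³/s; ΣQ_DR = 153.2 m³/s, peak = 31.3 m³/s.
Runoff depth d = ΣQ_DR·Δt / A = 153.2 × 1800 / (46 km²) = 5.995 mm.
The 1-cm UH is the DRH scaled by (10 mm)/d, so U_p = 31.3 × 10/5.995 = 52.2 m³/s.

U_p ≈ 52.2 m³/s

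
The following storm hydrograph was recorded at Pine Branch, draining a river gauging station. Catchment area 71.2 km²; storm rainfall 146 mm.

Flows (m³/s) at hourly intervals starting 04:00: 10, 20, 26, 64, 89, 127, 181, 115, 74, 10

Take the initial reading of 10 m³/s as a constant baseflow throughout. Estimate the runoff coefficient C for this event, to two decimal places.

ΣQ_DR = 616.0 m³/s; V = ΣQ_DR·Δt = 2.218 × 10^6 m³.
Runoff depth d = V / A = 31.15 mm.
C = d / P = 31.15 / 146 = 0.21.

C ≈ 0.21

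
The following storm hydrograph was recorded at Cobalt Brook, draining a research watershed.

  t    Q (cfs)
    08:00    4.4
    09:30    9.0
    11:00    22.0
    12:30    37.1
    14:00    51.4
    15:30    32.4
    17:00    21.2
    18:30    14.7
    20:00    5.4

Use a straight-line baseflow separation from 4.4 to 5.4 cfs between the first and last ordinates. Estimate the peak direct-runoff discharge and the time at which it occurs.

Subtracting baseflow gives direct-runoff ordinates: 0.00, 4.47, 17.35, 32.33, 46.50, 27.38, 16.05, 9.43, 0.00 cfs.
The maximum is 46.50 cfs, occurring at the reading for t = 14:00.

Q_p = 46.50 cfs at t = 14:00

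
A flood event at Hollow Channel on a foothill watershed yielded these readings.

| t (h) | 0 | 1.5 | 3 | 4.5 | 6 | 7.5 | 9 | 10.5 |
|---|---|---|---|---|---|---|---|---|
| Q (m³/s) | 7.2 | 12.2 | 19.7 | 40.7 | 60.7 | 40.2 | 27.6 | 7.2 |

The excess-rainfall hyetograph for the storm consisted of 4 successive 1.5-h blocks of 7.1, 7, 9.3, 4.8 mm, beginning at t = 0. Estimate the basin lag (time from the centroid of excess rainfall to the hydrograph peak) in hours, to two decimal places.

t_L ≈ 3.12 h

Centroid of excess rainfall: t_c = Σ P_i·t̄_i / ΣP_i = 2.8777 h (block centres at 0.75, 2.25, 3.75, 5.25 h).
Hydrograph peak occurs at t = 6 h, so basin lag t_L = 6 − 2.8777 = 3.12 h.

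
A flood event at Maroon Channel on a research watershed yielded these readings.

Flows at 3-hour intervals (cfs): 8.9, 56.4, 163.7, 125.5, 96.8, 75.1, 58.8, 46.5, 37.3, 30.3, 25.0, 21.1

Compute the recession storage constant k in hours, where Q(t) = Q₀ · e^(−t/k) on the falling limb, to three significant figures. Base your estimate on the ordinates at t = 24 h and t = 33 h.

On the falling limb, Q drops from 37.3 to 21.1 cfs between t = 24 h and t = 33 h (Δt = 9 h).
k = −Δt / ln(Q₂/Q₁) = −9 / ln(21.1/37.3) = 15.8 h.

k ≈ 15.8 h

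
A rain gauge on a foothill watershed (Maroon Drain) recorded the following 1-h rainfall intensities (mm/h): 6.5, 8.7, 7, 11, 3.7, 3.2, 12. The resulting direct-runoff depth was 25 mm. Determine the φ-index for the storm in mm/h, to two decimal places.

Only the 5 blocks with intensity above φ contribute runoff: 6.5, 8.7, 7, 11, 12 mm/h.
Σ(I−φ)·Δt = d  ⇒  (6.5+8.7+7+11+12 − 5φ)·1 = 25
φ = (45.20 − 25/1) / 5 = 4.04 mm/h.

φ ≈ 4.04 mm/h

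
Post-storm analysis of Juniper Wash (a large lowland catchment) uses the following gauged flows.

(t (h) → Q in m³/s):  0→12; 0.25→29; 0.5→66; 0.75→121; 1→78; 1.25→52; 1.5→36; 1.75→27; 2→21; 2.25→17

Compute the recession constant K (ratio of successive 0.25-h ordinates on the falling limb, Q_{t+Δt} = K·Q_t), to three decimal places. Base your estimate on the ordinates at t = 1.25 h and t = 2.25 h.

K ≈ 0.756

Using the recession-limb readings at t = 1.25 h and t = 2.25 h: Q falls from 52 to 17 m³/s over 4 intervals.
K = (Q₂/Q₁)^(1/4) = (17/52)^(1/4) = 0.756.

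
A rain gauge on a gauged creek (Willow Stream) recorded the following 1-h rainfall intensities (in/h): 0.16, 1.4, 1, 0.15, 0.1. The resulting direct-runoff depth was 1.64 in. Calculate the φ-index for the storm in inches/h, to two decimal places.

φ ≈ 0.38 in/h

Only the 2 blocks with intensity above φ contribute runoff: 1.4, 1 in/h.
Σ(I−φ)·Δt = d  ⇒  (1.4+1 − 2φ)·1 = 1.64
φ = (2.400 − 1.64/1) / 2 = 0.38 in/h.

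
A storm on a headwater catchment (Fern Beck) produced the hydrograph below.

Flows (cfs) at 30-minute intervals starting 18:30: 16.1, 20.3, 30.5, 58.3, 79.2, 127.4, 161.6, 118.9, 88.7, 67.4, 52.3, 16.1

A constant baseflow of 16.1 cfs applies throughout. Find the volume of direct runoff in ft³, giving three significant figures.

Direct-runoff ordinates (Q − Q_b): 0.0, 4.2, 14.4, 42.2, 63.1, 111.3, 145.5, 102.8, 72.6, 51.3, 36.2, 0.0 cfs.
ΣQ_DR = 643.6 cfs.
With Δt = 0.5 h = 1800 s, V = ΣQ_DR · Δt = 643.6 × 1800 = 1.16 × 10^6 ft³.

V ≈ 1.16 × 10^6 ft³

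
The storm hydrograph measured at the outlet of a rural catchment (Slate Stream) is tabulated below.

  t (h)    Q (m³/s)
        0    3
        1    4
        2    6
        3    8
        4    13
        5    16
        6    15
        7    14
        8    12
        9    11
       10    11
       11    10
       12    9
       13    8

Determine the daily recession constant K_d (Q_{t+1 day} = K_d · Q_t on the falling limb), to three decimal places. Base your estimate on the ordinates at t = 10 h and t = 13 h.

Between t = 10 h and t = 13 h the flow falls from 11 to 8 m³/s over 3×1 h = 3 h.
Per-interval ratio K = (8/11)^(1/3) = 0.8993; K_d = K^(24/1) = 0.078.

K_d ≈ 0.078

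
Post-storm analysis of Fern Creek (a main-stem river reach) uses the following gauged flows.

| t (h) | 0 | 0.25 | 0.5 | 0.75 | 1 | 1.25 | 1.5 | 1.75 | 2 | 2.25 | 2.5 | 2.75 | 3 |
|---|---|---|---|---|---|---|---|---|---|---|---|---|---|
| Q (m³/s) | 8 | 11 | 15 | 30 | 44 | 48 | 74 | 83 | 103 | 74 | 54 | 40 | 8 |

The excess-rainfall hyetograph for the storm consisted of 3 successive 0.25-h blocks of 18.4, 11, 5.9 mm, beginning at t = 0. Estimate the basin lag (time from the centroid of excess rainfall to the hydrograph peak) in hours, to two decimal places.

t_L ≈ 1.71 h

Centroid of excess rainfall: t_c = Σ P_i·t̄_i / ΣP_i = 0.2865 h (block centres at 0.125, 0.375, 0.625 h).
Hydrograph peak occurs at t = 2 h, so basin lag t_L = 2 − 0.2865 = 1.71 h.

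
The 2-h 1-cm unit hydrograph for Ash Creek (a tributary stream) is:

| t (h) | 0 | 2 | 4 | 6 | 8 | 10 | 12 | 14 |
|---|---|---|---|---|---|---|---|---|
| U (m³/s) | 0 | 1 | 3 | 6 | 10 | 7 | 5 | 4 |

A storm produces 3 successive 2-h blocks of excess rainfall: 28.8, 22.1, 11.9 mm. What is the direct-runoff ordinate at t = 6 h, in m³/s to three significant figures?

By discrete convolution, Q_j = Σ (P_i / 10 mm) · U_{j−i}.
At t = 6 h (j=3): Q = (28.8/10)·6 + (22.1/10)·3 + (11.9/10)·1 = 25.1 m³/s.

Q ≈ 25.1 m³/s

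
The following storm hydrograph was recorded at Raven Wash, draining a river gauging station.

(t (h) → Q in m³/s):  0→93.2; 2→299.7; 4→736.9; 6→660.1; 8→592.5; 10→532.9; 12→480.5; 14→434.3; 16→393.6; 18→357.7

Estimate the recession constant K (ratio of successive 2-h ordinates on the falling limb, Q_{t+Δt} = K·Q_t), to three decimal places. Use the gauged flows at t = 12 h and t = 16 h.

K ≈ 0.905

Using the recession-limb readings at t = 12 h and t = 16 h: Q falls from 480.5 to 393.6 m³/s over 2 intervals.
K = (Q₂/Q₁)^(1/2) = (393.6/480.5)^(1/2) = 0.905.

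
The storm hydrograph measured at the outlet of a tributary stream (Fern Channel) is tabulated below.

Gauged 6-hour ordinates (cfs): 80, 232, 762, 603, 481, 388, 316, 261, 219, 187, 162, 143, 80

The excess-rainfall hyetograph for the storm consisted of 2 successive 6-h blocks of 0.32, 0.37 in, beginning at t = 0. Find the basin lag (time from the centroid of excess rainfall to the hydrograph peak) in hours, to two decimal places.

Centroid of excess rainfall: t_c = Σ P_i·t̄_i / ΣP_i = 6.2174 h (block centres at 3, 9 h).
Hydrograph peak occurs at t = 12 h, so basin lag t_L = 12 − 6.2174 = 5.78 h.

t_L ≈ 5.78 h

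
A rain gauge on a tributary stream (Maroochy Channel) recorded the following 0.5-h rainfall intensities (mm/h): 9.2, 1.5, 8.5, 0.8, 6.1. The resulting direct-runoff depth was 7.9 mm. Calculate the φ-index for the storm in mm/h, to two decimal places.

φ ≈ 2.67 mm/h

Only the 3 blocks with intensity above φ contribute runoff: 9.2, 8.5, 6.1 mm/h.
Σ(I−φ)·Δt = d  ⇒  (9.2+8.5+6.1 − 3φ)·0.5 = 7.9
φ = (23.80 − 7.9/0.5) / 3 = 2.67 mm/h.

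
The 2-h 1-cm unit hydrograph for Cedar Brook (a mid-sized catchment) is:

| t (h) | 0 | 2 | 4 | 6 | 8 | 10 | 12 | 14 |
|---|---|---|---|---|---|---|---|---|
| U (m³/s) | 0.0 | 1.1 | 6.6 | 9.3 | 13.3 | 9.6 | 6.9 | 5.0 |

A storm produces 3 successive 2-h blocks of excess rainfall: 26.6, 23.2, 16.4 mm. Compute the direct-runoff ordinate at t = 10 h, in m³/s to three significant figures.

By discrete convolution, Q_j = Σ (P_i / 10 mm) · U_{j−i}.
At t = 10 h (j=5): Q = (26.6/10)·9.6 + (23.2/10)·13.3 + (16.4/10)·9.3 = 71.6 m³/s.

Q ≈ 71.6 m³/s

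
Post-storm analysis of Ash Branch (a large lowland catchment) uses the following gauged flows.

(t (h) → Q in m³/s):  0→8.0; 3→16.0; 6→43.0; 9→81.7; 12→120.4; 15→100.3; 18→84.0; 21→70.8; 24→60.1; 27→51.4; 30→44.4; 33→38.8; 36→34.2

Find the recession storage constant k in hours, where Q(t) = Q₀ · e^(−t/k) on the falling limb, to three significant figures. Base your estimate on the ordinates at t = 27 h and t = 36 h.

On the falling limb, Q drops from 51.4 to 34.2 m³/s between t = 27 h and t = 36 h (Δt = 9 h).
k = −Δt / ln(Q₂/Q₁) = −9 / ln(34.2/51.4) = 22.1 h.

k ≈ 22.1 h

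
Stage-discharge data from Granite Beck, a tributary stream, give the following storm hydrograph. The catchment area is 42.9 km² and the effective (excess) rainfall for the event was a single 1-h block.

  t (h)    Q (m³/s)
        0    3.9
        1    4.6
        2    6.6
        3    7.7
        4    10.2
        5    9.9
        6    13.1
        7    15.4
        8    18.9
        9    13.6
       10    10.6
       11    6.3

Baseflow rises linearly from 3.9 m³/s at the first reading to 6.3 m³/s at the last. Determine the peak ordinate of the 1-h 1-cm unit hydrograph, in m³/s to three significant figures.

Direct runoff: 0.00, 0.48, 2.26, 3.15, 5.43, 4.91, 7.89, 9.97, 13.25, 7.74, 4.52, 0.00 m³/s; ΣQ_DR = 59.60 m³/s, peak = 13.25 m³/s.
Runoff depth d = ΣQ_DR·Δt / A = 59.60 × 3600 / (42.9 km²) = 5.001 mm.
The 1-cm UH is the DRH scaled by (10 mm)/d, so U_p = 13.25 × 10/5.001 = 26.5 m³/s.

U_p ≈ 26.5 m³/s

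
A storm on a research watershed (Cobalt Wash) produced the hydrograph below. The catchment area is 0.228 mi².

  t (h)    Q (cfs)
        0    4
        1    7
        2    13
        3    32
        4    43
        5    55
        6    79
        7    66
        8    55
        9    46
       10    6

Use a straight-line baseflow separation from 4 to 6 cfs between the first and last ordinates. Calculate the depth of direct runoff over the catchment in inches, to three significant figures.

Direct runoff: 0.00, 2.80, 8.60, 27.40, 38.20, 50.00, 73.80, 60.60, 49.40, 40.20, 0.00 cfs; ΣQ_DR = 351.0 cfs.
V = ΣQ_DR · Δt = 351.0 × 3600 s = 1.264 × 10^6 ft³.
Over A = 0.228 mi², depth = V / A = 2.39 in.

d ≈ 2.39 in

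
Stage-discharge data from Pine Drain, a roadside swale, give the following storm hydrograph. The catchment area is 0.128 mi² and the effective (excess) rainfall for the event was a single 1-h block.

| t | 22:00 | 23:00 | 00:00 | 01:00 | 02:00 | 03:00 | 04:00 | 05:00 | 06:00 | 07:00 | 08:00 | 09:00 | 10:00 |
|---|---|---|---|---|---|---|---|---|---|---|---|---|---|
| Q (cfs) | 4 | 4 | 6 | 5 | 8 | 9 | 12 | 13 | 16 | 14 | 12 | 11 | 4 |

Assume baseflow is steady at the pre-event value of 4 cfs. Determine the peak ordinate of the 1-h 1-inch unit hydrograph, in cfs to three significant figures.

U_p ≈ 15.0 cfs

Direct runoff: 0.0, 0.0, 2.0, 1.0, 4.0, 5.0, 8.0, 9.0, 12.0, 10.0, 8.0, 7.0, 0.0 cfs; ΣQ_DR = 66.00 cfs, peak = 12.0 cfs.
Runoff depth d = ΣQ_DR·Δt / A = 66.00 × 3600 / (0.128 mi²) = 0.7990 in.
The 1-inch UH is the DRH scaled by (1 in)/d, so U_p = 12.0 × 1/0.7990 = 15.0 cfs.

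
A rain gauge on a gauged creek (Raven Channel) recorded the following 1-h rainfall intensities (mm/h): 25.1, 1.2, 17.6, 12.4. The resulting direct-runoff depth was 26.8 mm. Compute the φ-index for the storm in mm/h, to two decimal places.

Only the 3 blocks with intensity above φ contribute runoff: 25.1, 17.6, 12.4 mm/h.
Σ(I−φ)·Δt = d  ⇒  (25.1+17.6+12.4 − 3φ)·1 = 26.8
φ = (55.10 − 26.8/1) / 3 = 9.43 mm/h.

φ ≈ 9.43 mm/h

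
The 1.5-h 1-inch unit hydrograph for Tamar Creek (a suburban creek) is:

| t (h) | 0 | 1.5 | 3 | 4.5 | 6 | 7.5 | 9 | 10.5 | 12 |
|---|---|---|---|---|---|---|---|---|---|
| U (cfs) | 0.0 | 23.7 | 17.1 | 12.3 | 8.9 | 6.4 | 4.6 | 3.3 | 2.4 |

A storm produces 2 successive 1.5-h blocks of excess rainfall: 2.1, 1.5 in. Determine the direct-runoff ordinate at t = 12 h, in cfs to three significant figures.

Q ≈ 9.99 cfs

By discrete convolution, Q_j = Σ (P_i / 1 in) · U_{j−i}.
At t = 12 h (j=8): Q = (2.1/1)·2.4 + (1.5/1)·3.3 = 9.99 cfs.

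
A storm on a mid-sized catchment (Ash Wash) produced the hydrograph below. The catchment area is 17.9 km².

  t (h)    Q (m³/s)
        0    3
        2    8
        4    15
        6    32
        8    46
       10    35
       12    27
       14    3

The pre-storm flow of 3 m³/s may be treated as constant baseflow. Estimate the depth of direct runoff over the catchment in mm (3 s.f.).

Direct runoff: 0.0, 5.0, 12.0, 29.0, 43.0, 32.0, 24.0, 0.0 m³/s; ΣQ_DR = 145.0 m³/s.
V = ΣQ_DR · Δt = 145.0 × 7200 s = 1.044 × 10^6 m³.
Over A = 17.9 km², depth = V / A = 58.3 mm.

d ≈ 58.3 mm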